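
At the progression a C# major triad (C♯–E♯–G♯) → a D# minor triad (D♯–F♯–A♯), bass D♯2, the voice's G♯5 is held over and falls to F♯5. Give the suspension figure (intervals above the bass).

At the second chord the bass is D♯2. The suspended G♯5 lies a fourth above the bass; after resolving down by step to F♯5, the interval above the bass becomes a third.
Suspension figures are named by those two intervals: 4–3.

4–3 suspension.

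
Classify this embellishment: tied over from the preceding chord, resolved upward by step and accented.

Retardation.

Approach: by preparation — the pitch is first a chord tone, then held (tied or repeated) while the harmony changes under it. Departure: up by step. Metric position: strong.
A prepared dissonance that resolves upward by step — a retardation. (The same figure resolving downward would be a suspension.)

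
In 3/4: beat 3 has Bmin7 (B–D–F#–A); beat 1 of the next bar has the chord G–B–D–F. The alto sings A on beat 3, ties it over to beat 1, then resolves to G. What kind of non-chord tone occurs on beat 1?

Suspension.

The harmony at that moment is G dominant seventh chord (G, B, D, F); A is not a chord tone.
It is held over (the same pitch as the preceding A) and left by step down to G.
Held over from the previous chord and resolving down by step — a suspension.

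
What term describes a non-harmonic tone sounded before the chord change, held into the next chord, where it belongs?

Approach: ahead of the chord change (typically by step), so it is dissonant against the current harmony. Departure: none — the same pitch is restated or held and is a chord tone of the new harmony.
Dissonant first, consonant once the harmony catches up: the note simply arrives early — an anticipation. (The reverse timing, consonant first and dissonant after the change, would be a suspension or retardation.)

Anticipation.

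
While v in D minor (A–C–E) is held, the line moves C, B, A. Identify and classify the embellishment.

B is a passing tone.

The harmony at that moment is A minor triad (A, C, E); B is not a chord tone.
It is approached by step down from C and left by step down to A.
Step in, step out in the same direction — a passing tone.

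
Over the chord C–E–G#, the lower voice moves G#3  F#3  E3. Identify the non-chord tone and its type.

F#3 is a passing tone.

The harmony at that moment is C augmented triad (C, E, G#); F#3 is not a chord tone.
It is approached by step down from G#3 and left by step down to E3.
Step in, step out in the same direction — a passing tone.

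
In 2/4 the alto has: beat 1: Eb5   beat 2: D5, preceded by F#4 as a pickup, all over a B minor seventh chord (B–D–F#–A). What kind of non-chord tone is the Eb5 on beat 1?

The harmony at that moment is B minor seventh chord (B, D, F#, A); Eb5 is not a chord tone.
It is approached by leap up from F#4 and left by step down to D5.
Leap in, step out, metrically accented — an appoggiatura.

Appoggiatura.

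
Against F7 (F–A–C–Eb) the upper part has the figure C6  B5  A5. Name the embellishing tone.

B5 is a passing tone.

The harmony at that moment is F dominant seventh chord (F, A, C, Eb); B5 is not a chord tone.
It is approached by step down from C6 and left by step down to A5.
Step in, step out in the same direction — a passing tone.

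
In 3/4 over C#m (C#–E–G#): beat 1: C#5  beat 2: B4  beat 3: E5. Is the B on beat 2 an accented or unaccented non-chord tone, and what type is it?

Unaccented escape tone.

The harmony at that moment is C# minor triad (C#, E, G#); B4 is not a chord tone.
It is approached by step down from C#5 and left by leap up to E5.
Step in, leap out — an escape tone.
It falls on a weak beat, so it is unaccented.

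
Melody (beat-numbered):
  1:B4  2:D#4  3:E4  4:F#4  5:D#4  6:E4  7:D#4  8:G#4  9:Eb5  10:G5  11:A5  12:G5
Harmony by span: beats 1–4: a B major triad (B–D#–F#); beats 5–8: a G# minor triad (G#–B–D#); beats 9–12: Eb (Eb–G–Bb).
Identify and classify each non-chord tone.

E4 (beat 3) — passing tone; E4 (beat 6) — neighbor tone; A5 (beat 11) — neighbor tone.

The harmony at that moment is B major triad (B, D#, F#); E4 is not a chord tone.
It is approached by step up from D#4 and left by step up to F#4.
Step in, step out in the same direction — a passing tone.
The harmony at that moment is G# minor triad (G#, B, D#); E4 is not a chord tone.
It is approached by step up from D#4 and left by step down to D#4.
Step away and step back to the same note — a neighbor tone (upper neighbor).
The harmony at that moment is Eb major triad (Eb, G, Bb); A5 is not a chord tone.
It is approached by step up from G5 and left by step down to G5.
Step away and step back to the same note — a neighbor tone (upper neighbor).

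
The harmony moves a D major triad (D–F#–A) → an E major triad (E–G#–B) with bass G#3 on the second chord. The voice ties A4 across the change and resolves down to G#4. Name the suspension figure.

9–8 suspension.

At the second chord the bass is G#3. The suspended A4 lies a ninth above the bass; after resolving down by step to G#4, the interval above the bass becomes an octave.
Suspension figures are named by those two intervals: 9–8.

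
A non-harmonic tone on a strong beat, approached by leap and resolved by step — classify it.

Appoggiatura.

Approach: by leap. Departure: by step. Metric position: strong.
Leap in, step out, in a metrically strong position — an appoggiatura. (It is the mirror image of the escape tone, which steps in and leaps out from a weak position.)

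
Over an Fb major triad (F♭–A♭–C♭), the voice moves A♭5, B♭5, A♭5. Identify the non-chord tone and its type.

The harmony at that moment is F♭ major triad (F♭, A♭, C♭); B♭5 is not a chord tone.
It is approached by step up from A♭5 and left by step down to A♭5.
Step away and step back to the same note — a neighbor tone (upper neighbor).

B♭5 is a neighbor tone.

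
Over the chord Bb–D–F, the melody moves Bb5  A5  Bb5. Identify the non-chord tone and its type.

A5 is a neighbor tone.

The harmony at that moment is Bb major triad (Bb, D, F); A5 is not a chord tone.
It is approached by step down from Bb5 and left by step up to Bb5.
Step away and step back to the same note — a neighbor tone (lower neighbor).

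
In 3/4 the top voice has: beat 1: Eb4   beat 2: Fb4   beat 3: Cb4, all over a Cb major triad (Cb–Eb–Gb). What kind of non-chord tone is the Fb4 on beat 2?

The harmony at that moment is Cb major triad (Cb, Eb, Gb); Fb4 is not a chord tone.
It is approached by step up from Eb4 and left by leap down to Cb4.
Step in, leap out, on a weak beat — an escape tone.

Escape tone.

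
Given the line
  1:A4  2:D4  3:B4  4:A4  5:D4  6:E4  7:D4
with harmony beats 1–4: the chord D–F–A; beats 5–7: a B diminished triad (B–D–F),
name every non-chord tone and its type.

B4 (beat 3) — appoggiatura; E4 (beat 6) — neighbor tone.

The harmony at that moment is D minor triad (D, F, A); B4 is not a chord tone.
It is approached by leap up from D4 and left by step down to A4.
Leap in, step out — an appoggiatura.
The harmony at that moment is B diminished triad (B, D, F); E4 is not a chord tone.
It is approached by step up from D4 and left by step down to D4.
Step away and step back to the same note — a neighbor tone (upper neighbor).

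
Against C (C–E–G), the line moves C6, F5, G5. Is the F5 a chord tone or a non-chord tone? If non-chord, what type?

Non-chord tone — an appoggiatura.

The harmony at that moment is C major triad (C, E, G); F5 is not a chord tone.
It is approached by leap down from C6 and left by step up to G5.
Leap in, step out — an appoggiatura.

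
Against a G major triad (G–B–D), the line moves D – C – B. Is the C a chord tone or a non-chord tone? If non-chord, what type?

Non-chord tone — a passing tone.

The harmony at that moment is G major triad (G, B, D); C is not a chord tone.
It is approached by step down from D and left by step down to B.
Step in, step out in the same direction — a passing tone.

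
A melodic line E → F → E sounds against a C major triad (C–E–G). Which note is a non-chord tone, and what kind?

F is a neighbor tone.

The harmony at that moment is C major triad (C, E, G); F is not a chord tone.
It is approached by step up from E and left by step down to E.
Step away and step back to the same note — a neighbor tone (upper neighbor).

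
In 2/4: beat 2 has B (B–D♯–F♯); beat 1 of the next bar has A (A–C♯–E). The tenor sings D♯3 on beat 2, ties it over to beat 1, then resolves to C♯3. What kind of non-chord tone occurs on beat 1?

The harmony at that moment is A major triad (A, C♯, E); D♯3 is not a chord tone.
It is held over (the same pitch as the preceding D♯3) and left by step down to C♯3.
Held over from the previous chord and resolving down by step — a suspension.

Suspension.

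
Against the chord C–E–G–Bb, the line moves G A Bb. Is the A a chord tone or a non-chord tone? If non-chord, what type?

Non-chord tone — a passing tone.

The harmony at that moment is C dominant seventh chord (C, E, G, Bb); A is not a chord tone.
It is approached by step up from G and left by step up to Bb.
Step in, step out in the same direction — a passing tone.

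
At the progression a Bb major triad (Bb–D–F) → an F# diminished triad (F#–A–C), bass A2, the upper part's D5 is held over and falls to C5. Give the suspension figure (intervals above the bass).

At the second chord the bass is A2. The suspended D5 lies a fourth above the bass; after resolving down by step to C5, the interval above the bass becomes a third.
Suspension figures are named by those two intervals: 4–3.

4–3 suspension.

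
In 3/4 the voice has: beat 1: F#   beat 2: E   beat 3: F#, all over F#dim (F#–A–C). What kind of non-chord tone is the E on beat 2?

Lower neighbor tone.

The harmony at that moment is F# diminished triad (F#, A, C); E is not a chord tone.
It is approached by step down from F# and left by step up to F#.
Step away and step back to the same note — a neighbor tone (lower neighbor).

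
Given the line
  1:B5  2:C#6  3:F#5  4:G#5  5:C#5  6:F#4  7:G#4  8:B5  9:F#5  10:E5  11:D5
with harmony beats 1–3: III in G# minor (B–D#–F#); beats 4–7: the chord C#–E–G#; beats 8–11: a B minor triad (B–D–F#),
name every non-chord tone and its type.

C#6 (beat 2) — escape tone; F#4 (beat 6) — appoggiatura; E5 (beat 10) — passing tone.

The harmony at that moment is B major triad (B, D#, F#); C#6 is not a chord tone.
It is approached by step up from B5 and left by leap down to F#5.
Step in, leap out — an escape tone.
The harmony at that moment is C# minor triad (C#, E, G#); F#4 is not a chord tone.
It is approached by leap down from C#5 and left by step up to G#4.
Leap in, step out — an appoggiatura.
The harmony at that moment is B minor triad (B, D, F#); E5 is not a chord tone.
It is approached by step down from F#5 and left by step down to D5.
Step in, step out in the same direction — a passing tone.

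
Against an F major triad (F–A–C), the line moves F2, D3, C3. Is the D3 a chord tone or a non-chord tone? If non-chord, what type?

The harmony at that moment is F major triad (F, A, C); D3 is not a chord tone.
It is approached by leap up from F2 and left by step down to C3.
Leap in, step out — an appoggiatura.

Non-chord tone — an appoggiatura.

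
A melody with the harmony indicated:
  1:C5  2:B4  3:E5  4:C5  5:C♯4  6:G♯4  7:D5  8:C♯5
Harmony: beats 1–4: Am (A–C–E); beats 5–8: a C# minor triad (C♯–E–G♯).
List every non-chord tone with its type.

The harmony at that moment is A minor triad (A, C, E); B4 is not a chord tone.
It is approached by step down from C5 and left by leap up to E5.
Step in, leap out — an escape tone.
The harmony at that moment is C♯ minor triad (C♯, E, G♯); D5 is not a chord tone.
It is approached by leap up from G♯4 and left by step down to C♯5.
Leap in, step out — an appoggiatura.

B4 (beat 2) — escape tone; D5 (beat 7) — appoggiatura.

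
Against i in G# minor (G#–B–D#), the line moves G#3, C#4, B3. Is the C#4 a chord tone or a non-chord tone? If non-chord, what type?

Non-chord tone — an appoggiatura.

The harmony at that moment is G# minor triad (G#, B, D#); C#4 is not a chord tone.
It is approached by leap up from G#3 and left by step down to B3.
Leap in, step out — an appoggiatura.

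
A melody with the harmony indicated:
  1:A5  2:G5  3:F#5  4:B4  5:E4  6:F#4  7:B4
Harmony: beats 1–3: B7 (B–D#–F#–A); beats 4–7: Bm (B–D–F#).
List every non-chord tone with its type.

The harmony at that moment is B dominant seventh chord (B, D#, F#, A); G5 is not a chord tone.
It is approached by step down from A5 and left by step down to F#5.
Step in, step out in the same direction — a passing tone.
The harmony at that moment is B minor triad (B, D, F#); E4 is not a chord tone.
It is approached by leap down from B4 and left by step up to F#4.
Leap in, step out — an appoggiatura.

G5 (beat 2) — passing tone; E4 (beat 5) — appoggiatura.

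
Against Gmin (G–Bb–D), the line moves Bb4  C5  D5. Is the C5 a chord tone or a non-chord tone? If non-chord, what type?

The harmony at that moment is G minor triad (G, Bb, D); C5 is not a chord tone.
It is approached by step up from Bb4 and left by step up to D5.
Step in, step out in the same direction — a passing tone.

Non-chord tone — a passing tone.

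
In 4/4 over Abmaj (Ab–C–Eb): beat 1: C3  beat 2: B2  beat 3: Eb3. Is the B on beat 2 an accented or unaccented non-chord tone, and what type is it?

The harmony at that moment is Ab major triad (Ab, C, Eb); B2 is not a chord tone.
It is approached by step down from C3 and left by leap up to Eb3.
Step in, leap out — an escape tone.
It falls on a weak beat, so it is unaccented.

Unaccented escape tone.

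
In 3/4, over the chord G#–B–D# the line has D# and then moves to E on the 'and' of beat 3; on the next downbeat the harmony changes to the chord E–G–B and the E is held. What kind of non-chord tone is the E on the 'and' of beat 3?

Anticipation.

The harmony at that moment is G# minor triad (G#, B, D#); E is not a chord tone.
It is approached by step up from D# and then sustained as the same pitch into the next harmony.
Arriving early and becoming a chord tone when the harmony changes — an anticipation.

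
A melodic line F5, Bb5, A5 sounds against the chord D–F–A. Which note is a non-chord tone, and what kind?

Bb5 is an appoggiatura.

The harmony at that moment is D minor triad (D, F, A); Bb5 is not a chord tone.
It is approached by leap up from F5 and left by step down to A5.
Leap in, step out — an appoggiatura.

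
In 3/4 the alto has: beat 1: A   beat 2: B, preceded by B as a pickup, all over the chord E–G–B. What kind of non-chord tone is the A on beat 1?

The harmony at that moment is E minor triad (E, G, B); A is not a chord tone.
It is approached by step down from B and left by step up to B.
Step away and step back to the same note — a neighbor tone (lower neighbor).

Lower neighbor tone.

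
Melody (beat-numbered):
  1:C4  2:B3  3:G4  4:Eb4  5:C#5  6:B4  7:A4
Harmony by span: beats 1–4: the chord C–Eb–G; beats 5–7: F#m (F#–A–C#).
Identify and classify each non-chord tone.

The harmony at that moment is C minor triad (C, Eb, G); B3 is not a chord tone.
It is approached by step down from C4 and left by leap up to G4.
Step in, leap out — an escape tone.
The harmony at that moment is F# minor triad (F#, A, C#); B4 is not a chord tone.
It is approached by step down from C#5 and left by step down to A4.
Step in, step out in the same direction — a passing tone.

B3 (beat 2) — escape tone; B4 (beat 6) — passing tone.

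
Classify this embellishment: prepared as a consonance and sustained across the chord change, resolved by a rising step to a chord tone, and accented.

Retardation.

Approach: by preparation — the pitch is first a chord tone, then held (tied or repeated) while the harmony changes under it. Departure: up by step. Metric position: strong.
A prepared dissonance that resolves upward by step — a retardation. (The same figure resolving downward would be a suspension.)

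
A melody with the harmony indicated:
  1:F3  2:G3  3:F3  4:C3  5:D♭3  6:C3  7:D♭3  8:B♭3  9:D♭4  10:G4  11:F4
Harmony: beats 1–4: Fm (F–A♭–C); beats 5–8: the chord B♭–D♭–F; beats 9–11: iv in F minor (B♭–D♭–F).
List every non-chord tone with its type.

G3 (beat 2) — neighbor tone; C3 (beat 6) — neighbor tone; G4 (beat 10) — appoggiatura.

The harmony at that moment is F minor triad (F, A♭, C); G3 is not a chord tone.
It is approached by step up from F3 and left by step down to F3.
Step away and step back to the same note — a neighbor tone (upper neighbor).
The harmony at that moment is B♭ minor triad (B♭, D♭, F); C3 is not a chord tone.
It is approached by step down from D♭3 and left by step up to D♭3.
Step away and step back to the same note — a neighbor tone (lower neighbor).
The harmony at that moment is B♭ minor triad (B♭, D♭, F); G4 is not a chord tone.
It is approached by leap up from D♭4 and left by step down to F4.
Leap in, step out — an appoggiatura.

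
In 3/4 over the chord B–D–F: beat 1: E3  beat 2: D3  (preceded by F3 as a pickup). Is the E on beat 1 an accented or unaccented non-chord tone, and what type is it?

Accented passing tone.

The harmony at that moment is B diminished triad (B, D, F); E3 is not a chord tone.
It is approached by step down from F3 and left by step down to D3.
Step in, step out in the same direction — a passing tone.
It falls on the downbeat, so it is accented.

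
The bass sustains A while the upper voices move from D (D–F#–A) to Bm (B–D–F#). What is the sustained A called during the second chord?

Pedal tone (pedal point).

The harmony at that moment is B minor triad (B, D, F#); A is not a chord tone.
It is held over (the same pitch as the preceding A) and then sustained as the same pitch into the next harmony.
Sustained through a change of harmony — a pedal tone.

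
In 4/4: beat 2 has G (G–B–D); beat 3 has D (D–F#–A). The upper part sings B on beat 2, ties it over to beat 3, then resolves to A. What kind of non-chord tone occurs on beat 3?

Suspension.

The harmony at that moment is D major triad (D, F#, A); B is not a chord tone.
It is held over (the same pitch as the preceding B) and left by step down to A.
Held over from the previous chord and resolving down by step — a suspension.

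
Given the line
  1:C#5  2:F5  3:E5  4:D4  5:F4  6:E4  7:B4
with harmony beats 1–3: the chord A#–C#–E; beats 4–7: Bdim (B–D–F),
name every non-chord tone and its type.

The harmony at that moment is A# diminished triad (A#, C#, E); F5 is not a chord tone.
It is approached by leap up from C#5 and left by step down to E5.
Leap in, step out — an appoggiatura.
The harmony at that moment is B diminished triad (B, D, F); E4 is not a chord tone.
It is approached by step down from F4 and left by leap up to B4.
Step in, leap out — an escape tone.

F5 (beat 2) — appoggiatura; E4 (beat 6) — escape tone.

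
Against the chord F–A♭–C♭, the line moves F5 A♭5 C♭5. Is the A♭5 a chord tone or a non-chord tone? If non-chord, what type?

F diminished triad contains F, A♭, C♭; A♭ is the third, so it is a chord tone.

Chord tone (the third of F diminished triad).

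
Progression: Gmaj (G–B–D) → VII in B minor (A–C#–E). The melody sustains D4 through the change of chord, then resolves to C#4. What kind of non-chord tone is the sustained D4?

The harmony at that moment is A major triad (A, C#, E); D4 is not a chord tone.
It is held over (the same pitch as the preceding D4) and left by step down to C#4.
Held over from the previous chord and resolving down by step — a suspension.

D4 is a suspension.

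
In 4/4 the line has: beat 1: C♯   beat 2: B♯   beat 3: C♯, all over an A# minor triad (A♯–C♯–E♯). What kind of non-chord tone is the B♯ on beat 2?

Lower neighbor tone.

The harmony at that moment is A♯ minor triad (A♯, C♯, E♯); B♯ is not a chord tone.
It is approached by step down from C♯ and left by step up to C♯.
Step away and step back to the same note — a neighbor tone (lower neighbor).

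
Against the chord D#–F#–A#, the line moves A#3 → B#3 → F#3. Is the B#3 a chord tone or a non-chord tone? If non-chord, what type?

Non-chord tone — an escape tone.

The harmony at that moment is D# minor triad (D#, F#, A#); B#3 is not a chord tone.
It is approached by step up from A#3 and left by leap down to F#3.
Step in, leap out — an escape tone.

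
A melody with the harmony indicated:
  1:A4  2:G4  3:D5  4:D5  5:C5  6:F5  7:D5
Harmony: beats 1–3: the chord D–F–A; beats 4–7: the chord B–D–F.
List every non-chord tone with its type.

G4 (beat 2) — escape tone; C5 (beat 5) — escape tone.

The harmony at that moment is D minor triad (D, F, A); G4 is not a chord tone.
It is approached by step down from A4 and left by leap up to D5.
Step in, leap out — an escape tone.
The harmony at that moment is B diminished triad (B, D, F); C5 is not a chord tone.
It is approached by step down from D5 and left by leap up to F5.
Step in, leap out — an escape tone.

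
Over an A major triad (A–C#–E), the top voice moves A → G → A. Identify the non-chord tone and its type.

G is a neighbor tone.

The harmony at that moment is A major triad (A, C#, E); G is not a chord tone.
It is approached by step down from A and left by step up to A.
Step away and step back to the same note — a neighbor tone (lower neighbor).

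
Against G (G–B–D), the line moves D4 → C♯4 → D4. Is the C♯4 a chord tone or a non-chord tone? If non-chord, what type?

Non-chord tone — a neighbor tone.

The harmony at that moment is G major triad (G, B, D); C♯4 is not a chord tone.
It is approached by step down from D4 and left by step up to D4.
Step away and step back to the same note — a neighbor tone (lower neighbor).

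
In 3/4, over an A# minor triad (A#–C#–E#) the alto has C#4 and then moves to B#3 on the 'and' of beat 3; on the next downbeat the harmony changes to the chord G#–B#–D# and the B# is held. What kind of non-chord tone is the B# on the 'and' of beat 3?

The harmony at that moment is A# minor triad (A#, C#, E#); B#3 is not a chord tone.
It is approached by step down from C#4 and then sustained as the same pitch into the next harmony.
Arriving early and becoming a chord tone when the harmony changes — an anticipation.

Anticipation.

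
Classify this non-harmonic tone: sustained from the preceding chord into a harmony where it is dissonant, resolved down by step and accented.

Suspension.

Approach: by preparation — the pitch is first a chord tone, then held (tied or repeated) while the harmony changes under it. Departure: down by step. Metric position: strong.
A prepared dissonance that resolves downward by step — a suspension. (The same figure resolving upward would be a retardation.)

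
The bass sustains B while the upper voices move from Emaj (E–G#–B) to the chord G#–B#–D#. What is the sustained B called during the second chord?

The harmony at that moment is G# major triad (G#, B#, D#); B is not a chord tone.
It is held over (the same pitch as the preceding B) and then sustained as the same pitch into the next harmony.
Sustained through a change of harmony — a pedal tone.

Pedal tone (pedal point).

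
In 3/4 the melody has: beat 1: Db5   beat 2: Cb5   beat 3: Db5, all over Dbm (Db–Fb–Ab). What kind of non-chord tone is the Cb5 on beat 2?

The harmony at that moment is Db minor triad (Db, Fb, Ab); Cb5 is not a chord tone.
It is approached by step down from Db5 and left by step up to Db5.
Step away and step back to the same note — a neighbor tone (lower neighbor).

Lower neighbor tone.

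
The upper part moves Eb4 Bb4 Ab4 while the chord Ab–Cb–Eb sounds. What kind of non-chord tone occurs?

Bb4 is an appoggiatura.

The harmony at that moment is Ab minor triad (Ab, Cb, Eb); Bb4 is not a chord tone.
It is approached by leap up from Eb4 and left by step down to Ab4.
Leap in, step out — an appoggiatura.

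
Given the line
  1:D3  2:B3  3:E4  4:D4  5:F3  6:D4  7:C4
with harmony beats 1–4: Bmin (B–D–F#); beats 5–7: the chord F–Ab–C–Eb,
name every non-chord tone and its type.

The harmony at that moment is B minor triad (B, D, F#); E4 is not a chord tone.
It is approached by leap up from B3 and left by step down to D4.
Leap in, step out — an appoggiatura.
The harmony at that moment is F minor seventh chord (F, Ab, C, Eb); D4 is not a chord tone.
It is approached by leap up from F3 and left by step down to C4.
Leap in, step out — an appoggiatura.

E4 (beat 3) — appoggiatura; D4 (beat 6) — appoggiatura.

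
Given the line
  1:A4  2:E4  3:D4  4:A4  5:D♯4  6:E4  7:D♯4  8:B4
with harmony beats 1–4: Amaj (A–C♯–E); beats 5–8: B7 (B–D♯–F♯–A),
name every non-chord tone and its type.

D4 (beat 3) — escape tone; E4 (beat 6) — neighbor tone.

The harmony at that moment is A major triad (A, C♯, E); D4 is not a chord tone.
It is approached by step down from E4 and left by leap up to A4.
Step in, leap out — an escape tone.
The harmony at that moment is B dominant seventh chord (B, D♯, F♯, A); E4 is not a chord tone.
It is approached by step up from D♯4 and left by step down to D♯4.
Step away and step back to the same note — a neighbor tone (upper neighbor).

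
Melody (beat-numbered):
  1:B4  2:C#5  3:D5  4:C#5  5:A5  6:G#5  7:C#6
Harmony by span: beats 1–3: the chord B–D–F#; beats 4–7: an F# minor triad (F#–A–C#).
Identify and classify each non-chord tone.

C#5 (beat 2) — passing tone; G#5 (beat 6) — escape tone.

The harmony at that moment is B minor triad (B, D, F#); C#5 is not a chord tone.
It is approached by step up from B4 and left by step up to D5.
Step in, step out in the same direction — a passing tone.
The harmony at that moment is F# minor triad (F#, A, C#); G#5 is not a chord tone.
It is approached by step down from A5 and left by leap up to C#6.
Step in, leap out — an escape tone.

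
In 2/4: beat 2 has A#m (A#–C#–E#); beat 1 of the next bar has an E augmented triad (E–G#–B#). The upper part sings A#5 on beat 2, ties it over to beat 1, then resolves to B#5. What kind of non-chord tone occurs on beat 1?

The harmony at that moment is E augmented triad (E, G#, B#); A#5 is not a chord tone.
It is held over (the same pitch as the preceding A#5) and left by step up to B#5.
Held over from the previous chord and resolving up by step — a retardation.

Retardation.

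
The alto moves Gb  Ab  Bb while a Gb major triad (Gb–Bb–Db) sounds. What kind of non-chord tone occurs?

The harmony at that moment is Gb major triad (Gb, Bb, Db); Ab is not a chord tone.
It is approached by step up from Gb and left by step up to Bb.
Step in, step out in the same direction — a passing tone.

Ab is a passing tone.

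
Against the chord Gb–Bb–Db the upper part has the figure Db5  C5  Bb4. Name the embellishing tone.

C5 is a passing tone.

The harmony at that moment is Gb major triad (Gb, Bb, Db); C5 is not a chord tone.
It is approached by step down from Db5 and left by step down to Bb4.
Step in, step out in the same direction — a passing tone.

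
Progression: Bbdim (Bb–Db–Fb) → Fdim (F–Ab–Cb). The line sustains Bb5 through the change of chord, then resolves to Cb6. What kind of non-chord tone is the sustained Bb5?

The harmony at that moment is F diminished triad (F, Ab, Cb); Bb5 is not a chord tone.
It is held over (the same pitch as the preceding Bb5) and left by step up to Cb6.
Held over from the previous chord and resolving up by step — a retardation.

Bb5 is a retardation.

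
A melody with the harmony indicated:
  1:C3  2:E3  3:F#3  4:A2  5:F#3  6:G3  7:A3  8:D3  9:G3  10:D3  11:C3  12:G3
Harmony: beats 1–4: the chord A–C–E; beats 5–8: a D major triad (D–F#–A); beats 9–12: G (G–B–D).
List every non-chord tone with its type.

F#3 (beat 3) — escape tone; G3 (beat 6) — passing tone; C3 (beat 11) — escape tone.

The harmony at that moment is A minor triad (A, C, E); F#3 is not a chord tone.
It is approached by step up from E3 and left by leap down to A2.
Step in, leap out — an escape tone.
The harmony at that moment is D major triad (D, F#, A); G3 is not a chord tone.
It is approached by step up from F#3 and left by step up to A3.
Step in, step out in the same direction — a passing tone.
The harmony at that moment is G major triad (G, B, D); C3 is not a chord tone.
It is approached by step down from D3 and left by leap up to G3.
Step in, leap out — an escape tone.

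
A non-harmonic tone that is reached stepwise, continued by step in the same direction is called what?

Approach: by step. Departure: by step, continuing in the same direction.
Stepwise on both sides with no change of direction means the note fills in the space between two different chord tones — a passing tone. (Had it turned back to its starting note it would be a neighbor tone instead.)

Passing tone.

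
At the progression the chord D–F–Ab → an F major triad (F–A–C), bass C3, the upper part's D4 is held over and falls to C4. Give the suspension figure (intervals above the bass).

At the second chord the bass is C3. The suspended D4 lies a ninth above the bass; after resolving down by step to C4, the interval above the bass becomes an octave.
Suspension figures are named by those two intervals: 9–8.

9–8 suspension.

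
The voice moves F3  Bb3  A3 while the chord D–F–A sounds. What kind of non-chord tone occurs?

Bb3 is an appoggiatura.

The harmony at that moment is D minor triad (D, F, A); Bb3 is not a chord tone.
It is approached by leap up from F3 and left by step down to A3.
Leap in, step out — an appoggiatura.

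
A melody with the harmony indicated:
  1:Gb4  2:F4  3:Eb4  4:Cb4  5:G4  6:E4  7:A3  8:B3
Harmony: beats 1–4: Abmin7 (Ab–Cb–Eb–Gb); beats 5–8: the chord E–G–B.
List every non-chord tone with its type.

F4 (beat 2) — passing tone; A3 (beat 7) — appoggiatura.

The harmony at that moment is Ab minor seventh chord (Ab, Cb, Eb, Gb); F4 is not a chord tone.
It is approached by step down from Gb4 and left by step down to Eb4.
Step in, step out in the same direction — a passing tone.
The harmony at that moment is E minor triad (E, G, B); A3 is not a chord tone.
It is approached by leap down from E4 and left by step up to B3.
Leap in, step out — an appoggiatura.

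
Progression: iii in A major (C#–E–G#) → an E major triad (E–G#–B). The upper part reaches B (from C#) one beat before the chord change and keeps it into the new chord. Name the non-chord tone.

B is an anticipation.

The harmony at that moment is C# minor triad (C#, E, G#); B is not a chord tone.
It is approached by step down from C# and then sustained as the same pitch into the next harmony.
Arriving early and becoming a chord tone when the harmony changes — an anticipation.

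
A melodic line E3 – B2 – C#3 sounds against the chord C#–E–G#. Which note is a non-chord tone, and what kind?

B2 is an appoggiatura.

The harmony at that moment is C# minor triad (C#, E, G#); B2 is not a chord tone.
It is approached by leap down from E3 and left by step up to C#3.
Leap in, step out — an appoggiatura.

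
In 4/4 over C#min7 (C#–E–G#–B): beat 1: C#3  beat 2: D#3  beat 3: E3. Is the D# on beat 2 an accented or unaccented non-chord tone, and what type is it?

The harmony at that moment is C# minor seventh chord (C#, E, G#, B); D#3 is not a chord tone.
It is approached by step up from C#3 and left by step up to E3.
Step in, step out in the same direction — a passing tone.
It falls on a weak beat, so it is unaccented.

Unaccented passing tone.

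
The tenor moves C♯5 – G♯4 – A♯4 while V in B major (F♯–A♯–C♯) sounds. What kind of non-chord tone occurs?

G♯4 is an appoggiatura.

The harmony at that moment is F♯ major triad (F♯, A♯, C♯); G♯4 is not a chord tone.
It is approached by leap down from C♯5 and left by step up to A♯4.
Leap in, step out — an appoggiatura.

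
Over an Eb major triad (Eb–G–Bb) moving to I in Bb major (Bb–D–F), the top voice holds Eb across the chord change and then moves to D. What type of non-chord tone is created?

The harmony at that moment is Bb major triad (Bb, D, F); Eb is not a chord tone.
It is held over (the same pitch as the preceding Eb) and left by step down to D.
Held over from the previous chord and resolving down by step — a suspension.

Eb is a suspension.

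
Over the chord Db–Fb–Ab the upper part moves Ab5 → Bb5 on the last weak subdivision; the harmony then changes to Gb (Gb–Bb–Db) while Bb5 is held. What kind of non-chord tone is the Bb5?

Bb5 is an anticipation.

The harmony at that moment is Db minor triad (Db, Fb, Ab); Bb5 is not a chord tone.
It is approached by step up from Ab5 and then sustained as the same pitch into the next harmony.
Arriving early and becoming a chord tone when the harmony changes — an anticipation.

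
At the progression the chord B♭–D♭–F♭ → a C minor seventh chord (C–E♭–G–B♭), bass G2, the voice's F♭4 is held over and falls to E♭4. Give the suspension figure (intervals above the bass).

7–6 suspension.

At the second chord the bass is G2. The suspended F♭4 lies a seventh above the bass; after resolving down by step to E♭4, the interval above the bass becomes a sixth.
Suspension figures are named by those two intervals: 7–6.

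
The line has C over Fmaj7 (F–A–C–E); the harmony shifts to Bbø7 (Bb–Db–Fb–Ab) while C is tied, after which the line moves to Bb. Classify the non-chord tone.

C is a suspension.

The harmony at that moment is Bb half-diminished seventh chord (Bb, Db, Fb, Ab); C is not a chord tone.
It is held over (the same pitch as the preceding C) and left by step down to Bb.
Held over from the previous chord and resolving down by step — a suspension.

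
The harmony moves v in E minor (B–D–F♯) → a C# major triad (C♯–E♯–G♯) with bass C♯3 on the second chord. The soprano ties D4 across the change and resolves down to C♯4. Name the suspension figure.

At the second chord the bass is C♯3. The suspended D4 lies a ninth above the bass; after resolving down by step to C♯4, the interval above the bass becomes an octave.
Suspension figures are named by those two intervals: 9–8.

9–8 suspension.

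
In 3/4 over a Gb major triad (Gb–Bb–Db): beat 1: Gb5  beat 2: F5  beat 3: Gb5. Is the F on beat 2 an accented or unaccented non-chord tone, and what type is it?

Unaccented neighbor tone.

The harmony at that moment is Gb major triad (Gb, Bb, Db); F5 is not a chord tone.
It is approached by step down from Gb5 and left by step up to Gb5.
Step away and step back to the same note — a neighbor tone (lower neighbor).
It falls on a weak beat, so it is unaccented.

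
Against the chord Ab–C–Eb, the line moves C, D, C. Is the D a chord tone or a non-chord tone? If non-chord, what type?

Non-chord tone — a neighbor tone.

The harmony at that moment is Ab major triad (Ab, C, Eb); D is not a chord tone.
It is approached by step up from C and left by step down to C.
Step away and step back to the same note — a neighbor tone (upper neighbor).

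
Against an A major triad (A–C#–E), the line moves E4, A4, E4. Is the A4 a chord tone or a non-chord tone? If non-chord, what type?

A major triad contains A, C#, E; A is the root, so it is a chord tone.

Chord tone (the root of A major triad).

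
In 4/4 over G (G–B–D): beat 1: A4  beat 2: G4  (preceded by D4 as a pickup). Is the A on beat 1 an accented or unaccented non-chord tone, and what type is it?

The harmony at that moment is G major triad (G, B, D); A4 is not a chord tone.
It is approached by leap up from D4 and left by step down to G4.
Leap in, step out — an appoggiatura.
It falls on the downbeat, so it is accented.

Accented appoggiatura.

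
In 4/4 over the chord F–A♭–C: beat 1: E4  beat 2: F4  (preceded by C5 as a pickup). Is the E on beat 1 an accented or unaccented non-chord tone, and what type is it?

The harmony at that moment is F minor triad (F, A♭, C); E4 is not a chord tone.
It is approached by leap down from C5 and left by step up to F4.
Leap in, step out — an appoggiatura.
It falls on the downbeat, so it is accented.

Accented appoggiatura.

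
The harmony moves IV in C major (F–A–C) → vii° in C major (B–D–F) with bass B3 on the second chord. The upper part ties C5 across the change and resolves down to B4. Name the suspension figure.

9–8 suspension.

At the second chord the bass is B3. The suspended C5 lies a ninth above the bass; after resolving down by step to B4, the interval above the bass becomes an octave.
Suspension figures are named by those two intervals: 9–8.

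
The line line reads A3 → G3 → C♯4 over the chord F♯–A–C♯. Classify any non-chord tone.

The harmony at that moment is F♯ minor triad (F♯, A, C♯); G3 is not a chord tone.
It is approached by step down from A3 and left by leap up to C♯4.
Step in, leap out — an escape tone.

G3 is an escape tone.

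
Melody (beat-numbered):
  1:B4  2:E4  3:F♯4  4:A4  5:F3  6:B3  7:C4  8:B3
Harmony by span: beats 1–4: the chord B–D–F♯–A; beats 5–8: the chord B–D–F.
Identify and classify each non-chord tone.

The harmony at that moment is B minor seventh chord (B, D, F♯, A); E4 is not a chord tone.
It is approached by leap down from B4 and left by step up to F♯4.
Leap in, step out — an appoggiatura.
The harmony at that moment is B diminished triad (B, D, F); C4 is not a chord tone.
It is approached by step up from B3 and left by step down to B3.
Step away and step back to the same note — a neighbor tone (upper neighbor).

E4 (beat 2) — appoggiatura; C4 (beat 7) — neighbor tone.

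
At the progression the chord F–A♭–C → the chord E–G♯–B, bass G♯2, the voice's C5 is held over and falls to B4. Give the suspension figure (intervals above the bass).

At the second chord the bass is G♯2. The suspended C5 lies a fourth above the bass; after resolving down by step to B4, the interval above the bass becomes a third.
Suspension figures are named by those two intervals: 4–3.

4–3 suspension.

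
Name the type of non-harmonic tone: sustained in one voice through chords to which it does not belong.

Pedal tone.

Approach: none. Departure: none — a single pitch is sustained while the chords change around it, passing through harmonies that do not contain it.
No melodic motion at all; the dissonance is created entirely by the moving harmonies against the stationary note — a pedal tone (pedal point).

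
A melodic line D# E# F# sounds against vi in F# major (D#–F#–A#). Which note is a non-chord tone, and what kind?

The harmony at that moment is D# minor triad (D#, F#, A#); E# is not a chord tone.
It is approached by step up from D# and left by step up to F#.
Step in, step out in the same direction — a passing tone.

E# is a passing tone.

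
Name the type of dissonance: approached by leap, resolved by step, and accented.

Appoggiatura.

Approach: by leap. Departure: by step. Metric position: strong.
Leap in, step out, in a metrically strong position — an appoggiatura. (It is the mirror image of the escape tone, which steps in and leaps out from a weak position.)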